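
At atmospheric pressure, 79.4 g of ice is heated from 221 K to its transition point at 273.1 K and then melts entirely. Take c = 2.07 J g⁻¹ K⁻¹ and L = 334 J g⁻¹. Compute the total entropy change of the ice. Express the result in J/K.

Warming step: ΔS₁ = m c ln(T_tr/T_i) = 79.4 × 2.07 × ln(273.1/221) = 34.79 J/K.
Phase change: ΔS₂ = +mL/T_tr = 79.4 × 334 / 273.1 = 97.11 J/K.
ΔS_total = (34.79) + (97.11) = 132 J/K.

ΔS = 132 J/K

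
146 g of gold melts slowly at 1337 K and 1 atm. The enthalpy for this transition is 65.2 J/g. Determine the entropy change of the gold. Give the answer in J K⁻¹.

ΔS = 7.12 J/K

Heat absorbed by the substance: Q = mL = 146 × 65.2 = 9519.2 J.
At constant T, ΔS = Q_rev/T = 9519.2 / 1337 = 7.12 J/K.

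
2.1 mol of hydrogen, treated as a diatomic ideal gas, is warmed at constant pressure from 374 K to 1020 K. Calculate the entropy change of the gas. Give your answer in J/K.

ΔS = 61.3 J/K

At constant pressure, ΔS = nC_p ln(T₂/T₁) with C_p = 7R/2 = 29.1 J mol⁻¹ K⁻¹.
ΔS = 2.1 × 29.1 × ln(1020/374) = 61.3 J/K.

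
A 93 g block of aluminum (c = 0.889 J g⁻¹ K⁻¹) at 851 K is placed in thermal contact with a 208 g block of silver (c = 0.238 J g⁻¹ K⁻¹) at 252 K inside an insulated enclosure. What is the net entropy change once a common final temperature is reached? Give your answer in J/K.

Energy balance: T_f = (m₁c₁T₁ + m₂c₂T₂)/(m₁c₁ + m₂c₂) = 626.66 K.
ΔS₁ = m₁c₁ ln(T_f/T₁) = 82.677 × ln(626.66/851) = -25.3 J/K.
ΔS₂ = m₂c₂ ln(T_f/T₂) = 49.504 × ln(626.66/252) = 45.1 J/K.
ΔS_total = -25.3 + 45.1 = 19.8 J/K.

ΔS_total = 19.8 J/K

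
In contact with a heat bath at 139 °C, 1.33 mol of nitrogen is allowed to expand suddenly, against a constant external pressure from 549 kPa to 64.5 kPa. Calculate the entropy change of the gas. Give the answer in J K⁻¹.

ΔS_gas = 23.7 J/K

Entropy is a state function, so ΔS_gas depends only on the end states.
For an isothermal ideal gas ΔS_gas = nR ln(P₁/P₂) = 1.33 × 8.314 × ln(549/64.5) = 23.7 J/K.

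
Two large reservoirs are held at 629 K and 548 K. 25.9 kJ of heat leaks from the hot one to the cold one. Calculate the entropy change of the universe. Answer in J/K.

ΔS_hot = −Q/T_H = −25900/629 = -41.176 J/K and ΔS_cold = +Q/T_C = 25900/548 = 47.263 J/K.
ΔS_total = -41.176 + 47.263 = 6.09 J/K, positive as the second law requires.

ΔS_total = 6.09 J/K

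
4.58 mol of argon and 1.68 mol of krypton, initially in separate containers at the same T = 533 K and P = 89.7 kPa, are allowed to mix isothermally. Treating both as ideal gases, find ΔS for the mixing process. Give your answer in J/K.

Mole fractions: x_A = 4.58/6.26 = 0.732, x_B = 0.268.
ΔS_mix = −R(n_A ln x_A + n_B ln x_B) = −8.314 × (4.58 ln 0.732 + 1.68 ln 0.268) = 30.3 J/K.

ΔS_mix = 30.3 J/K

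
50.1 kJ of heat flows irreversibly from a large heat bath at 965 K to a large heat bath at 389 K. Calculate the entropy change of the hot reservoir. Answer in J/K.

The hot reservoir loses heat Q, so ΔS_hot = −Q/T_H = −50100/965 = -51.9 J/K.

ΔS_hot = -51.9 J/K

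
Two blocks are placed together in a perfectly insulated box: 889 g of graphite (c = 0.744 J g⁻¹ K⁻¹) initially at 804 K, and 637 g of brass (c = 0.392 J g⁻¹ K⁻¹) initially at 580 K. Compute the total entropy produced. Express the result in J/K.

Energy balance: T_f = (m₁c₁T₁ + m₂c₂T₂)/(m₁c₁ + m₂c₂) = 742.61 K.
ΔS₁ = m₁c₁ ln(T_f/T₁) = 661.416 × ln(742.61/804) = -52.535 J/K.
ΔS₂ = m₂c₂ ln(T_f/T₂) = 249.704 × ln(742.61/580) = 61.713 J/K.
ΔS_total = -52.535 + 61.713 = 9.18 J/K.

ΔS_total = 9.18 J/K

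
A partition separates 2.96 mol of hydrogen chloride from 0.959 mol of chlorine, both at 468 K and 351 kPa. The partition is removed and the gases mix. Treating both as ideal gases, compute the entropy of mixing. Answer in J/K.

ΔS_mix = 18.1 J/K

Mole fractions: x_A = 2.96/3.92 = 0.755, x_B = 0.245.
ΔS_mix = −R(n_A ln x_A + n_B ln x_B) = −8.314 × (2.96 ln 0.755 + 0.959 ln 0.245) = 18.1 J/K.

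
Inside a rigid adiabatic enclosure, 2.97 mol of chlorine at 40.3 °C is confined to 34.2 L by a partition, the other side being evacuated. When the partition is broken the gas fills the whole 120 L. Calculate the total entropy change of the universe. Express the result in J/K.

ΔS_universe = 31 J/K

For an ideal gas in free expansion Q = 0 and W = 0, so T is unchanged.
Entropy is a state function; using a reversible isothermal path, ΔS_gas = nR ln(V₂/V₁) = 2.97 × 8.314 × ln(120/34.2) = 31 J/K.
The insulated surroundings exchange no heat, so ΔS_surr = 0 and ΔS_universe = ΔS_gas.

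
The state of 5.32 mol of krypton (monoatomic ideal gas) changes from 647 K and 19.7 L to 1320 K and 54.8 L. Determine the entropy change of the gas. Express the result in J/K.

ΔS = 92.6 J/K

Entropy is a state function: ΔS = nC_V ln(T₂/T₁) + nR ln(V₂/V₁), with C_V = 3R/2 = 12.47 J mol⁻¹ K⁻¹ for a monoatomic ideal gas.
ΔS = 5.32 × [12.47 × ln(1320/647) + 8.314 × ln(54.8/19.7)] = 92.6 J/K.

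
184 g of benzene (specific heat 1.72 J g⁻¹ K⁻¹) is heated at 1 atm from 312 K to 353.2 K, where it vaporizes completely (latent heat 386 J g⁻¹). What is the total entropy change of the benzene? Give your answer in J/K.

ΔS = 240 J/K

Warming step: ΔS₁ = m c ln(T_tr/T_i) = 184 × 1.72 × ln(353.2/312) = 39.25 J/K.
Phase change: ΔS₂ = +mL/T_tr = 184 × 386 / 353.2 = 201.1 J/K.
ΔS_total = (39.25) + (201.1) = 240 J/K.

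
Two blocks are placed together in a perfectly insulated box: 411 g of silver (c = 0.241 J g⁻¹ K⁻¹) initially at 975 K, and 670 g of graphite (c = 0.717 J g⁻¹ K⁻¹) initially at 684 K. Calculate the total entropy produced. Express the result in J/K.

Energy balance: T_f = (m₁c₁T₁ + m₂c₂T₂)/(m₁c₁ + m₂c₂) = 733.74 K.
ΔS₁ = m₁c₁ ln(T_f/T₁) = 99.051 × ln(733.74/975) = -28.158 J/K.
ΔS₂ = m₂c₂ ln(T_f/T₂) = 480.39 × ln(733.74/684) = 33.725 J/K.
ΔS_total = -28.158 + 33.725 = 5.57 J/K.

ΔS_total = 5.57 J/K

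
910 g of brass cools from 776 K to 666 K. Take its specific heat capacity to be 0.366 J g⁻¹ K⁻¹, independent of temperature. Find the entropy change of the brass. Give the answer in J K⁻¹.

ΔS = ∫dQ_rev/T = m c ln(T₂/T₁) = 910 × 0.366 × ln(666/776) = -50.9 J/K.

ΔS = -50.9 J/K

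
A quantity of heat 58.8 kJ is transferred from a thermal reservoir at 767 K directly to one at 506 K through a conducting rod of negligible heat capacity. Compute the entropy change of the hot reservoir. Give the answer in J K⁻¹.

The hot reservoir loses heat Q, so ΔS_hot = −Q/T_H = −58800/767 = -76.7 J/K.

ΔS_hot = -76.7 J/K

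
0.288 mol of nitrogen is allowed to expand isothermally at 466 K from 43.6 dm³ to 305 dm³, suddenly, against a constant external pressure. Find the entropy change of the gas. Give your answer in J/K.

Entropy is a state function, so ΔS_gas depends only on the end states.
For an isothermal ideal gas ΔS_gas = nR ln(V₂/V₁) = 0.288 × 8.314 × ln(305/43.6) = 4.66 J/K.

ΔS_gas = 4.66 J/K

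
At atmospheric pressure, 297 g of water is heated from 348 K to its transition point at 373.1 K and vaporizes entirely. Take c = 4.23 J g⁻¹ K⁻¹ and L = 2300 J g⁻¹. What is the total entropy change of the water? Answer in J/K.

ΔS = 1920 J/K

Warming step: ΔS₁ = m c ln(T_tr/T_i) = 297 × 4.23 × ln(373.1/348) = 87.49 J/K.
Phase change: ΔS₂ = +mL/T_tr = 297 × 2300 / 373.1 = 1831 J/K.
ΔS_total = (87.49) + (1831) = 1920 J/K.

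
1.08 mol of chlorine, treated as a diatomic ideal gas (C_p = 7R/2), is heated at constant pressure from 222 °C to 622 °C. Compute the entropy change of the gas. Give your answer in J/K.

ΔS = 18.6 J/K

In kelvin: T₁ = 495.15 K, T₂ = 895.15 K. At constant pressure, ΔS = nC_p ln(T₂/T₁) with C_p = 7R/2 = 29.1 J mol⁻¹ K⁻¹.
ΔS = 1.08 × 29.1 × ln(895.15/495.15) = 18.6 J/K.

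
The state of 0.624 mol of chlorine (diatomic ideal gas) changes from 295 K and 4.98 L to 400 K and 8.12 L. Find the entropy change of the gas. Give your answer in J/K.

Entropy is a state function: ΔS = nC_V ln(T₂/T₁) + nR ln(V₂/V₁), with C_V = 5R/2 = 20.79 J mol⁻¹ K⁻¹ for a diatomic ideal gas.
ΔS = 0.624 × [20.79 × ln(400/295) + 8.314 × ln(8.12/4.98)] = 6.49 J/K.

ΔS = 6.49 J/K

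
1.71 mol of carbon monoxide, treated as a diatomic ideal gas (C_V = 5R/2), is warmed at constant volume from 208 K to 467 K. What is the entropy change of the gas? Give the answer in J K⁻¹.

ΔS = 28.7 J/K

At constant volume, ΔS = nC_V ln(T₂/T₁) with C_V = 5R/2 = 20.79 J mol⁻¹ K⁻¹.
ΔS = 1.71 × 20.79 × ln(467/208) = 28.7 J/K.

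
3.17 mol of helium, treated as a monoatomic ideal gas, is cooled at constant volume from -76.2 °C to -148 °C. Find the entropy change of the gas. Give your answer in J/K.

ΔS = -17.9 J/K

In kelvin: T₁ = 196.95 K, T₂ = 125.15 K. At constant volume, ΔS = nC_V ln(T₂/T₁) with C_V = 3R/2 = 12.47 J mol⁻¹ K⁻¹.
ΔS = 3.17 × 12.47 × ln(125.15/196.95) = -17.9 J/K.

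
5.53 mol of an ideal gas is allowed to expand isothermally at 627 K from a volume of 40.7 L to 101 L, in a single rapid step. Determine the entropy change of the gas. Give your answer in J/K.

Entropy is a state function, so ΔS_gas depends only on the end states.
For an isothermal ideal gas ΔS_gas = nR ln(V₂/V₁) = 5.53 × 8.314 × ln(101/40.7) = 41.8 J/K.

ΔS_gas = 41.8 J/K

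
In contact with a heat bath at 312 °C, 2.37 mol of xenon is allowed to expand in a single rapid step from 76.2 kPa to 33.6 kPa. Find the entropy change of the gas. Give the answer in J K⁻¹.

Entropy is a state function, so ΔS_gas depends only on the end states.
For an isothermal ideal gas ΔS_gas = nR ln(P₁/P₂) = 2.37 × 8.314 × ln(76.2/33.6) = 16.1 J/K.

ΔS_gas = 16.1 J/K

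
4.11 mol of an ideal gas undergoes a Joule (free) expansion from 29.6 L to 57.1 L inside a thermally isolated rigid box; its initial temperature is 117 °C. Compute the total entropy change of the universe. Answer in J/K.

For an ideal gas in free expansion Q = 0 and W = 0, so T is unchanged.
Entropy is a state function; using a reversible isothermal path, ΔS_gas = nR ln(V₂/V₁) = 4.11 × 8.314 × ln(57.1/29.6) = 22.5 J/K.
The insulated surroundings exchange no heat, so ΔS_surr = 0 and ΔS_universe = ΔS_gas.

ΔS_universe = 22.5 J/K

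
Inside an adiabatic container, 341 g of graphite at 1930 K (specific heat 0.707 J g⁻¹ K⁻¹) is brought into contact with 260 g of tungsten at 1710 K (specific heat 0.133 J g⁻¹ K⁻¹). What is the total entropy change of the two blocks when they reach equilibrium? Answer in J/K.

ΔS_total = 0.215 J/K

Energy balance: T_f = (m₁c₁T₁ + m₂c₂T₂)/(m₁c₁ + m₂c₂) = 1902.4 K.
ΔS₁ = m₁c₁ ln(T_f/T₁) = 241.087 × ln(1902.4/1930) = -3.472 J/K.
ΔS₂ = m₂c₂ ln(T_f/T₂) = 34.58 × ln(1902.4/1710) = 3.687 J/K.
ΔS_total = -3.472 + 3.687 = 0.215 J/K.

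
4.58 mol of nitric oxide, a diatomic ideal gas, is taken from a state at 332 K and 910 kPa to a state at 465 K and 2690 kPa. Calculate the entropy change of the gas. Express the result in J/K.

ΔS = 3.63 J/K

ΔS = nC_p ln(T₂/T₁) − nR ln(P₂/P₁), with C_p = 7R/2 = 29.1 J mol⁻¹ K⁻¹ for a diatomic ideal gas.
ΔS = 4.58 × [29.1 × ln(465/332) − 8.314 × ln(2690/910)] = 3.63 J/K.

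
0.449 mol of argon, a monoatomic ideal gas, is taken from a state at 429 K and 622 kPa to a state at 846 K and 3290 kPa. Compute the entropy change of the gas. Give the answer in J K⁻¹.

ΔS = nC_p ln(T₂/T₁) − nR ln(P₂/P₁), with C_p = 5R/2 = 20.79 J mol⁻¹ K⁻¹ for a monoatomic ideal gas.
ΔS = 0.449 × [20.79 × ln(846/429) − 8.314 × ln(3290/622)] = 0.119 J/K.

ΔS = 0.119 J/K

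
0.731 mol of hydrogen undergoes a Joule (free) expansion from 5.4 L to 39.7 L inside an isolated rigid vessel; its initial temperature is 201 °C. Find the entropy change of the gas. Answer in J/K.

No heat is exchanged and no work is done, so the ideal-gas temperature stays constant.
Entropy is a state function; using a reversible isothermal path, ΔS_gas = nR ln(V₂/V₁) = 0.731 × 8.314 × ln(39.7/5.4) = 12.1 J/K.

ΔS_gas = 12.1 J/K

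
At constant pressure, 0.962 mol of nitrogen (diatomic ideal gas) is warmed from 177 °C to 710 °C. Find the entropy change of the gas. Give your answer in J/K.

In kelvin: T₁ = 450.15 K, T₂ = 983.15 K. At constant pressure, ΔS = nC_p ln(T₂/T₁) with C_p = 7R/2 = 29.1 J mol⁻¹ K⁻¹.
ΔS = 0.962 × 29.1 × ln(983.15/450.15) = 21.9 J/K.

ΔS = 21.9 J/K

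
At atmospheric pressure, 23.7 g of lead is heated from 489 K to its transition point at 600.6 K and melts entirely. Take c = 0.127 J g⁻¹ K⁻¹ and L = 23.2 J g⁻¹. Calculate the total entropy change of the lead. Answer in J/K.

Warming step: ΔS₁ = m c ln(T_tr/T_i) = 23.7 × 0.127 × ln(600.6/489) = 0.6187 J/K.
Phase change: ΔS₂ = +mL/T_tr = 23.7 × 23.2 / 600.6 = 0.9155 J/K.
ΔS_total = (0.6187) + (0.9155) = 1.53 J/K.

ΔS = 1.53 J/K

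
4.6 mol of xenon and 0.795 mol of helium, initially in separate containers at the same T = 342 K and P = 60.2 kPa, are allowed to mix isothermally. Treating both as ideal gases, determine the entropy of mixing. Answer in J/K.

Mole fractions: x_A = 4.6/5.39 = 0.853, x_B = 0.147.
ΔS_mix = −R(n_A ln x_A + n_B ln x_B) = −8.314 × (4.6 ln 0.853 + 0.795 ln 0.147) = 18.8 J/K.

ΔS_mix = 18.8 J/K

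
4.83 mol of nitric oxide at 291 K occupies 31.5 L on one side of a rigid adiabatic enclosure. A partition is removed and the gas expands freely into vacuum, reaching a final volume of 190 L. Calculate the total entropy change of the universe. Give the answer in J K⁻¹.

ΔS_universe = 72.2 J/K

No heat is exchanged and no work is done, so the ideal-gas temperature stays constant.
Entropy is a state function; using a reversible isothermal path, ΔS_gas = nR ln(V₂/V₁) = 4.83 × 8.314 × ln(190/31.5) = 72.2 J/K.
The insulated surroundings exchange no heat, so ΔS_surr = 0 and ΔS_universe = ΔS_gas.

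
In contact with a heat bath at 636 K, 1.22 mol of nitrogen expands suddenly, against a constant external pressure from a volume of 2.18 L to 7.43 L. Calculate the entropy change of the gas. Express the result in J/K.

Entropy is a state function, so ΔS_gas depends only on the end states.
For an isothermal ideal gas ΔS_gas = nR ln(V₂/V₁) = 1.22 × 8.314 × ln(7.43/2.18) = 12.4 J/K.

ΔS_gas = 12.4 J/K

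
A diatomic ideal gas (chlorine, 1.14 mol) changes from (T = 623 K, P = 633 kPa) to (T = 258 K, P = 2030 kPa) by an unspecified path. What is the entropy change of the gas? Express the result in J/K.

ΔS = nC_p ln(T₂/T₁) − nR ln(P₂/P₁), with C_p = 7R/2 = 29.1 J mol⁻¹ K⁻¹ for a diatomic ideal gas.
ΔS = 1.14 × [29.1 × ln(258/623) − 8.314 × ln(2030/633)] = -40.3 J/K.

ΔS = -40.3 J/K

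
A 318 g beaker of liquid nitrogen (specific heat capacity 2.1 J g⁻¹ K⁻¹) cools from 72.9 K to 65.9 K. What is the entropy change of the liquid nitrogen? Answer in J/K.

ΔS = -67.4 J/K

ΔS = ∫dQ_rev/T = m c ln(T₂/T₁) = 318 × 2.1 × ln(65.9/72.9) = -67.4 J/K.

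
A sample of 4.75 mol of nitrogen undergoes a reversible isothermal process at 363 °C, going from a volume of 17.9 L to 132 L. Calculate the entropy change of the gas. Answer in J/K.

For an isothermal ideal gas ΔS_gas = nR ln(V₂/V₁) = 4.75 × 8.314 × ln(132/17.9) = 78.9 J/K.

ΔS_gas = 78.9 J/K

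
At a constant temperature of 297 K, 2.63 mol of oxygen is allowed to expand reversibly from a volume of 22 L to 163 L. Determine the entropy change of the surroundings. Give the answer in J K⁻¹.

For an isothermal ideal gas ΔS_gas = nR ln(V₂/V₁) = 2.63 × 8.314 × ln(163/22) = 43.8 J/K.
The process is reversible, so ΔS_surr = −ΔS_gas = -43.8 J/K and ΔS_universe = 0.

ΔS_surr = -43.8 J/K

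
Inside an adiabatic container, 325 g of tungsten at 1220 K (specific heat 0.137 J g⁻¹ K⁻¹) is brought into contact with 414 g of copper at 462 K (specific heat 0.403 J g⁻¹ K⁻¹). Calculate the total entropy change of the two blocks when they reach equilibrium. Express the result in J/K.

ΔS_total = 19.5 J/K

Energy balance: T_f = (m₁c₁T₁ + m₂c₂T₂)/(m₁c₁ + m₂c₂) = 621.67 K.
ΔS₁ = m₁c₁ ln(T_f/T₁) = 44.525 × ln(621.67/1220) = -30.02 J/K.
ΔS₂ = m₂c₂ ln(T_f/T₂) = 166.842 × ln(621.67/462) = 49.53 J/K.
ΔS_total = -30.02 + 49.53 = 19.5 J/K.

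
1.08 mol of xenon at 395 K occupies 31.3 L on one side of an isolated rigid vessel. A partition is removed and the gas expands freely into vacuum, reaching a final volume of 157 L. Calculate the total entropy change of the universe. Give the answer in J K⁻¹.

For an ideal gas in free expansion Q = 0 and W = 0, so T is unchanged.
Entropy is a state function; using a reversible isothermal path, ΔS_gas = nR ln(V₂/V₁) = 1.08 × 8.314 × ln(157/31.3) = 14.5 J/K.
The insulated surroundings exchange no heat, so ΔS_surr = 0 and ΔS_universe = ΔS_gas.

ΔS_universe = 14.5 J/K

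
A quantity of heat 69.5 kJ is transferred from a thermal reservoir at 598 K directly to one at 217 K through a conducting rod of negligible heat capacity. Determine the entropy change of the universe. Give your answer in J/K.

ΔS_hot = −Q/T_H = −69500/598 = -116.2 J/K and ΔS_cold = +Q/T_C = 69500/217 = 320.3 J/K.
ΔS_total = -116.2 + 320.3 = 204 J/K, positive as the second law requires.

ΔS_total = 204 J/K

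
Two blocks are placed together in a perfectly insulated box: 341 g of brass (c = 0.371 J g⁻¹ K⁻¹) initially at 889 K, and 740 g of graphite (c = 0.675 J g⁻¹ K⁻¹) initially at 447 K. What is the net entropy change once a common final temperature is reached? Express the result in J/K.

Energy balance: T_f = (m₁c₁T₁ + m₂c₂T₂)/(m₁c₁ + m₂c₂) = 536.32 K.
ΔS₁ = m₁c₁ ln(T_f/T₁) = 126.511 × ln(536.32/889) = -63.93 J/K.
ΔS₂ = m₂c₂ ln(T_f/T₂) = 499.5 × ln(536.32/447) = 91 J/K.
ΔS_total = -63.93 + 91 = 27.1 J/K.

ΔS_total = 27.1 J/K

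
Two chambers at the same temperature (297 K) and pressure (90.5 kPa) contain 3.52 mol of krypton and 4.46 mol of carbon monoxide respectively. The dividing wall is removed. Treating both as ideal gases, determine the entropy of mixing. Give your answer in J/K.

Mole fractions: x_A = 3.52/7.98 = 0.441, x_B = 0.559.
ΔS_mix = −R(n_A ln x_A + n_B ln x_B) = −8.314 × (3.52 ln 0.441 + 4.46 ln 0.559) = 45.5 J/K.

ΔS_mix = 45.5 J/K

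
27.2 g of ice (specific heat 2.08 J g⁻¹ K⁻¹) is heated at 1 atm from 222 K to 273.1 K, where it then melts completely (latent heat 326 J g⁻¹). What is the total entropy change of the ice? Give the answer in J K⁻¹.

Warming step: ΔS₁ = m c ln(T_tr/T_i) = 27.2 × 2.08 × ln(273.1/222) = 11.72 J/K.
Phase change: ΔS₂ = +mL/T_tr = 27.2 × 326 / 273.1 = 32.47 J/K.
ΔS_total = (11.72) + (32.47) = 44.2 J/K.

ΔS = 44.2 J/K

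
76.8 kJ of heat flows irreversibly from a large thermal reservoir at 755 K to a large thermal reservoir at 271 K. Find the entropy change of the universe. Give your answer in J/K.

ΔS_total = 182 J/K

ΔS_hot = −Q/T_H = −76800/755 = -101.7 J/K and ΔS_cold = +Q/T_C = 76800/271 = 283.4 J/K.
ΔS_total = -101.7 + 283.4 = 182 J/K, positive as the second law requires.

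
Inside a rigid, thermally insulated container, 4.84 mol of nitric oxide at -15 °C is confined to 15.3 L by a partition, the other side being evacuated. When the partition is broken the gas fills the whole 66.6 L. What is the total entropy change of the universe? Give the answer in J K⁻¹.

ΔS_universe = 59.2 J/K

No heat is exchanged and no work is done, so the ideal-gas temperature stays constant.
Entropy is a state function; using a reversible isothermal path, ΔS_gas = nR ln(V₂/V₁) = 4.84 × 8.314 × ln(66.6/15.3) = 59.2 J/K.
The insulated surroundings exchange no heat, so ΔS_surr = 0 and ΔS_universe = ΔS_gas.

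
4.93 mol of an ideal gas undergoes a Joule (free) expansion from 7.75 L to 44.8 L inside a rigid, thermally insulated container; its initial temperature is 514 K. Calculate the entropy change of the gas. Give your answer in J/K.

For an ideal gas in free expansion Q = 0 and W = 0, so T is unchanged.
Entropy is a state function; using a reversible isothermal path, ΔS_gas = nR ln(V₂/V₁) = 4.93 × 8.314 × ln(44.8/7.75) = 71.9 J/K.

ΔS_gas = 71.9 J/K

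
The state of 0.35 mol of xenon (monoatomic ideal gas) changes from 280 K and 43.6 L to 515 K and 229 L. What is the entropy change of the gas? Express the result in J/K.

Entropy is a state function: ΔS = nC_V ln(T₂/T₁) + nR ln(V₂/V₁), with C_V = 3R/2 = 12.47 J mol⁻¹ K⁻¹ for a monoatomic ideal gas.
ΔS = 0.35 × [12.47 × ln(515/280) + 8.314 × ln(229/43.6)] = 7.49 J/K.

ΔS = 7.49 J/K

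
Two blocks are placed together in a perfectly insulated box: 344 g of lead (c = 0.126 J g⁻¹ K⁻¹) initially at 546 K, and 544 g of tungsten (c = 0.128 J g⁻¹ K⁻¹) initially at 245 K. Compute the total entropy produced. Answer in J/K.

ΔS_total = 8.89 J/K

Energy balance: T_f = (m₁c₁T₁ + m₂c₂T₂)/(m₁c₁ + m₂c₂) = 360.48 K.
ΔS₁ = m₁c₁ ln(T_f/T₁) = 43.344 × ln(360.48/546) = -18 J/K.
ΔS₂ = m₂c₂ ln(T_f/T₂) = 69.632 × ln(360.48/245) = 26.89 J/K.
ΔS_total = -18 + 26.89 = 8.89 J/K.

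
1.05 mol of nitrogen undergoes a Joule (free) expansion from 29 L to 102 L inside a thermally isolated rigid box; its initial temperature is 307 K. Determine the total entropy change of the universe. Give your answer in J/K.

No heat is exchanged and no work is done, so the ideal-gas temperature stays constant.
Entropy is a state function; using a reversible isothermal path, ΔS_gas = nR ln(V₂/V₁) = 1.05 × 8.314 × ln(102/29) = 11 J/K.
The insulated surroundings exchange no heat, so ΔS_surr = 0 and ΔS_universe = ΔS_gas.

ΔS_universe = 11 J/K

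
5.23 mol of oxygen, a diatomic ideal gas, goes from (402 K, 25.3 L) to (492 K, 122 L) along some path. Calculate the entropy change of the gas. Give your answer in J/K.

ΔS = 90.4 J/K

Entropy is a state function: ΔS = nC_V ln(T₂/T₁) + nR ln(V₂/V₁), with C_V = 5R/2 = 20.79 J mol⁻¹ K⁻¹ for a diatomic ideal gas.
ΔS = 5.23 × [20.79 × ln(492/402) + 8.314 × ln(122/25.3)] = 90.4 J/K.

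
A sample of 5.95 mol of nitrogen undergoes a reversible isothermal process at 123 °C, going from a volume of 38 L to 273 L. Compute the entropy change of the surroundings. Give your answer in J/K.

ΔS_surr = -97.5 J/K

For an isothermal ideal gas ΔS_gas = nR ln(V₂/V₁) = 5.95 × 8.314 × ln(273/38) = 97.5 J/K.
The process is reversible, so ΔS_surr = −ΔS_gas = -97.5 J/K and ΔS_universe = 0.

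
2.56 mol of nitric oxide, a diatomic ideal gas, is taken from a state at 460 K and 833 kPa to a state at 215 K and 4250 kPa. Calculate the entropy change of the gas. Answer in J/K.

ΔS = nC_p ln(T₂/T₁) − nR ln(P₂/P₁), with C_p = 7R/2 = 29.1 J mol⁻¹ K⁻¹ for a diatomic ideal gas.
ΔS = 2.56 × [29.1 × ln(215/460) − 8.314 × ln(4250/833)] = -91.3 J/K.

ΔS = -91.3 J/K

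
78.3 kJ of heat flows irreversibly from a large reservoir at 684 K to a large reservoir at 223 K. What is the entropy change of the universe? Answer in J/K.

ΔS_hot = −Q/T_H = −78300/684 = -114.5 J/K and ΔS_cold = +Q/T_C = 78300/223 = 351.1 J/K.
ΔS_total = -114.5 + 351.1 = 237 J/K, positive as the second law requires.

ΔS_total = 237 J/K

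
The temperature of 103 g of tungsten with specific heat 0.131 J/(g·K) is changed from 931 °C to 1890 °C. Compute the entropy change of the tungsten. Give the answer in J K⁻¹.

ΔS = 7.9 J/K

In kelvin: T₁ = 1204.15 K, T₂ = 2163.15 K. ΔS = ∫dQ_rev/T = m c ln(T₂/T₁) = 103 × 0.131 × ln(2163.15/1204.15) = 7.9 J/K.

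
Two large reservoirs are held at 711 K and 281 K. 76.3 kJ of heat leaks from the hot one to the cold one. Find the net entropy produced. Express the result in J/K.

ΔS_total = 164 J/K

ΔS_hot = −Q/T_H = −76300/711 = -107.3 J/K and ΔS_cold = +Q/T_C = 76300/281 = 271.5 J/K.
ΔS_total = -107.3 + 271.5 = 164 J/K, positive as the second law requires.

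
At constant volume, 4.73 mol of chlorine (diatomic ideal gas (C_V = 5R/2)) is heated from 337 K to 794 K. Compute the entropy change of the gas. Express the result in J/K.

ΔS = 84.3 J/K

At constant volume, ΔS = nC_V ln(T₂/T₁) with C_V = 5R/2 = 20.79 J mol⁻¹ K⁻¹.
ΔS = 4.73 × 20.79 × ln(794/337) = 84.3 J/K.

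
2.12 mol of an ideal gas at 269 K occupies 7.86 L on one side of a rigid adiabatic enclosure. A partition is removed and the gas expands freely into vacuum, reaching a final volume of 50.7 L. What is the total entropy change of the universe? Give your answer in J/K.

No heat is exchanged and no work is done, so the ideal-gas temperature stays constant.
Entropy is a state function; using a reversible isothermal path, ΔS_gas = nR ln(V₂/V₁) = 2.12 × 8.314 × ln(50.7/7.86) = 32.9 J/K.
The insulated surroundings exchange no heat, so ΔS_surr = 0 and ΔS_universe = ΔS_gas.

ΔS_universe = 32.9 J/K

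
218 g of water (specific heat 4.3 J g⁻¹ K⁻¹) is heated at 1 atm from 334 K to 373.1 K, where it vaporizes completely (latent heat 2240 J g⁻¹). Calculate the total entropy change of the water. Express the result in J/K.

ΔS = 1410 J/K

Warming step: ΔS₁ = m c ln(T_tr/T_i) = 218 × 4.3 × ln(373.1/334) = 103.8 J/K.
Phase change: ΔS₂ = +mL/T_tr = 218 × 2240 / 373.1 = 1309 J/K.
ΔS_total = (103.8) + (1309) = 1410 J/K.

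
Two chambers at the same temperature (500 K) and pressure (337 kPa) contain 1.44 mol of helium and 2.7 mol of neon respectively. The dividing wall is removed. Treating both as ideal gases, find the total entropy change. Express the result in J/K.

ΔS_mix = 22.2 J/K

Mole fractions: x_A = 1.44/4.14 = 0.348, x_B = 0.652.
ΔS_mix = −R(n_A ln x_A + n_B ln x_B) = −8.314 × (1.44 ln 0.348 + 2.7 ln 0.652) = 22.2 J/K.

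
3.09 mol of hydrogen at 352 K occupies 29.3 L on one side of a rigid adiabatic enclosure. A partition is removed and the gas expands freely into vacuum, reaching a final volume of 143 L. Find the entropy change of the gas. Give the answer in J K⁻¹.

ΔS_gas = 40.7 J/K

For an ideal gas in free expansion Q = 0 and W = 0, so T is unchanged.
Entropy is a state function; using a reversible isothermal path, ΔS_gas = nR ln(V₂/V₁) = 3.09 × 8.314 × ln(143/29.3) = 40.7 J/K.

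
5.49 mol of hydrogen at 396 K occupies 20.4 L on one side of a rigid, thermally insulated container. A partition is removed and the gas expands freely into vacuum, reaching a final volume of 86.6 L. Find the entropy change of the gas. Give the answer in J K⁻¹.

ΔS_gas = 66 J/K

For an ideal gas in free expansion Q = 0 and W = 0, so T is unchanged.
Entropy is a state function; using a reversible isothermal path, ΔS_gas = nR ln(V₂/V₁) = 5.49 × 8.314 × ln(86.6/20.4) = 66 J/K.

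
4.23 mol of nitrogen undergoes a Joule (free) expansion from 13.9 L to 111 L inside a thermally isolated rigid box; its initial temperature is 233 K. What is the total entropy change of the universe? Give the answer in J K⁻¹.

ΔS_universe = 73.1 J/K

For an ideal gas in free expansion Q = 0 and W = 0, so T is unchanged.
Entropy is a state function; using a reversible isothermal path, ΔS_gas = nR ln(V₂/V₁) = 4.23 × 8.314 × ln(111/13.9) = 73.1 J/K.
The insulated surroundings exchange no heat, so ΔS_surr = 0 and ΔS_universe = ΔS_gas.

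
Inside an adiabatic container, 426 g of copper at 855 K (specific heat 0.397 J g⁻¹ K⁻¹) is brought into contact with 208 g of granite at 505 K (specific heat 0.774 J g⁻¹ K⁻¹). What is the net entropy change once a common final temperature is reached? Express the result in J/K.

ΔS_total = 11.3 J/K

Energy balance: T_f = (m₁c₁T₁ + m₂c₂T₂)/(m₁c₁ + m₂c₂) = 684.31 K.
ΔS₁ = m₁c₁ ln(T_f/T₁) = 169.122 × ln(684.31/855) = -37.66 J/K.
ΔS₂ = m₂c₂ ln(T_f/T₂) = 160.992 × ln(684.31/505) = 48.92 J/K.
ΔS_total = -37.66 + 48.92 = 11.3 J/K.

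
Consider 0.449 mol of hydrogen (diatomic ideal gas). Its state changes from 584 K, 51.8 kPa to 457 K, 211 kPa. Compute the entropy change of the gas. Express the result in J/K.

ΔS = nC_p ln(T₂/T₁) − nR ln(P₂/P₁), with C_p = 7R/2 = 29.1 J mol⁻¹ K⁻¹ for a diatomic ideal gas.
ΔS = 0.449 × [29.1 × ln(457/584) − 8.314 × ln(211/51.8)] = -8.45 J/K.

ΔS = -8.45 J/K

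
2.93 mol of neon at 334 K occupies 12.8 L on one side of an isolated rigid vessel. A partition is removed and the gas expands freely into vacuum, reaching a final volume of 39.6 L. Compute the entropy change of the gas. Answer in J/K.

ΔS_gas = 27.5 J/K

No heat is exchanged and no work is done, so the ideal-gas temperature stays constant.
Entropy is a state function; using a reversible isothermal path, ΔS_gas = nR ln(V₂/V₁) = 2.93 × 8.314 × ln(39.6/12.8) = 27.5 J/K.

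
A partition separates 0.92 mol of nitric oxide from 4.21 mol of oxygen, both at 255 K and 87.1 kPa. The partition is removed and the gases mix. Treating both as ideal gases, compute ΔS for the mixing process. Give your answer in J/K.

Mole fractions: x_A = 0.92/5.13 = 0.179, x_B = 0.821.
ΔS_mix = −R(n_A ln x_A + n_B ln x_B) = −8.314 × (0.92 ln 0.179 + 4.21 ln 0.821) = 20.1 J/K.

ΔS_mix = 20.1 J/K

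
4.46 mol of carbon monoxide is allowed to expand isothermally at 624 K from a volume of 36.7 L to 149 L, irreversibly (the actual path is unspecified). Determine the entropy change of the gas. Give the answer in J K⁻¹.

Entropy is a state function, so ΔS_gas depends only on the end states.
For an isothermal ideal gas ΔS_gas = nR ln(V₂/V₁) = 4.46 × 8.314 × ln(149/36.7) = 52 J/K.

ΔS_gas = 52 J/K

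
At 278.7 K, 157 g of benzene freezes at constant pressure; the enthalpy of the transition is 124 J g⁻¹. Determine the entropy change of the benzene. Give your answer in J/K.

ΔS = -69.9 J/K

Heat released by the substance: Q = −mL = −157 × 124 = −19468 J.
At constant T, ΔS = Q_rev/T = −19468 / 278.7 = -69.9 J/K.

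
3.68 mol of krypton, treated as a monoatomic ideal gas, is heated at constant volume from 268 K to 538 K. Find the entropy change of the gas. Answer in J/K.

ΔS = 32 J/K

At constant volume, ΔS = nC_V ln(T₂/T₁) with C_V = 3R/2 = 12.47 J mol⁻¹ K⁻¹.
ΔS = 3.68 × 12.47 × ln(538/268) = 32 J/K.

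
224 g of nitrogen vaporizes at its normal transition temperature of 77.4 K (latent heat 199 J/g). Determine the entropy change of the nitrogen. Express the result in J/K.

ΔS = 576 J/K

Heat absorbed by the substance: Q = mL = 224 × 199 = 44576 J.
At constant T, ΔS = Q_rev/T = 44576 / 77.4 = 576 J/K.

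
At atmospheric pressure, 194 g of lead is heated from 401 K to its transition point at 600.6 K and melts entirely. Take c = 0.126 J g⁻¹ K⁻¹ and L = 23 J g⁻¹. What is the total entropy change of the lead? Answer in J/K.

ΔS = 17.3 J/K

Warming step: ΔS₁ = m c ln(T_tr/T_i) = 194 × 0.126 × ln(600.6/401) = 9.875 J/K.
Phase change: ΔS₂ = +mL/T_tr = 194 × 23 / 600.6 = 7.429 J/K.
ΔS_total = (9.875) + (7.429) = 17.3 J/K.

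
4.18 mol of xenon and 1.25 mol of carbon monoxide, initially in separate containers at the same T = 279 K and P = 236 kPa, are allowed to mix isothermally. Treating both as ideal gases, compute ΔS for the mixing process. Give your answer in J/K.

ΔS_mix = 24.4 J/K

Mole fractions: x_A = 4.18/5.43 = 0.77, x_B = 0.23.
ΔS_mix = −R(n_A ln x_A + n_B ln x_B) = −8.314 × (4.18 ln 0.77 + 1.25 ln 0.23) = 24.4 J/K.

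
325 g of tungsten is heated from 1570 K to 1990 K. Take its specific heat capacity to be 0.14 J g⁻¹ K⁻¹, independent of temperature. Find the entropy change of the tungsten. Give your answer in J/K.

ΔS = 10.8 J/K

ΔS = ∫dQ_rev/T = m c ln(T₂/T₁) = 325 × 0.14 × ln(1990/1570) = 10.8 J/K.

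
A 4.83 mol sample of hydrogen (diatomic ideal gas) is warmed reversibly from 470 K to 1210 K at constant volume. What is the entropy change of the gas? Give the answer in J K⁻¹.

At constant volume, ΔS = nC_V ln(T₂/T₁) with C_V = 5R/2 = 20.79 J mol⁻¹ K⁻¹.
ΔS = 4.83 × 20.79 × ln(1210/470) = 94.9 J/K.

ΔS = 94.9 J/K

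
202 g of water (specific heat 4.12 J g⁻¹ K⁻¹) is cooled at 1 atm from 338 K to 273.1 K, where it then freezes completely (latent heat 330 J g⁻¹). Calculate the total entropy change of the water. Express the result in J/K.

ΔS = -422 J/K

Cooling step: ΔS₁ = m c ln(T_tr/T_i) = 202 × 4.12 × ln(273.1/338) = -177.4 J/K.
Phase change: ΔS₂ = −mL/T_tr = −202 × 330 / 273.1 = -244.1 J/K.
ΔS_total = (-177.4) + (-244.1) = -422 J/K.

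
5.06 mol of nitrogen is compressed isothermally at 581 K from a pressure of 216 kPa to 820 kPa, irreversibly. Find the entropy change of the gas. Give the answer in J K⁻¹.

Entropy is a state function, so ΔS_gas depends only on the end states.
For an isothermal ideal gas ΔS_gas = nR ln(P₁/P₂) = 5.06 × 8.314 × ln(216/820) = -56.1 J/K.

ΔS_gas = -56.1 J/K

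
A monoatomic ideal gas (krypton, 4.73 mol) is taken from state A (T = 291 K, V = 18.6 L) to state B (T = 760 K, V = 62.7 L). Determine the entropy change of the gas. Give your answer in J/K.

ΔS = 104 J/K

Entropy is a state function: ΔS = nC_V ln(T₂/T₁) + nR ln(V₂/V₁), with C_V = 3R/2 = 12.47 J mol⁻¹ K⁻¹ for a monoatomic ideal gas.
ΔS = 4.73 × [12.47 × ln(760/291) + 8.314 × ln(62.7/18.6)] = 104 J/K.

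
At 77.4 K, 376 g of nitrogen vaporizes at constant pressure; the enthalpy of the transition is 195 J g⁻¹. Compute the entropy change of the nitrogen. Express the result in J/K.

ΔS = 947 J/K

Heat absorbed by the substance: Q = mL = 376 × 195 = 73320 J.
At constant T, ΔS = Q_rev/T = 73320 / 77.4 = 947 J/K.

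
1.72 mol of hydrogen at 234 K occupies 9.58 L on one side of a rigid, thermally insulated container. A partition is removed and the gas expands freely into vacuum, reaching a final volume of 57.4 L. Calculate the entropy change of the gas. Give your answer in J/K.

ΔS_gas = 25.6 J/K

For an ideal gas in free expansion Q = 0 and W = 0, so T is unchanged.
Entropy is a state function; using a reversible isothermal path, ΔS_gas = nR ln(V₂/V₁) = 1.72 × 8.314 × ln(57.4/9.58) = 25.6 J/K.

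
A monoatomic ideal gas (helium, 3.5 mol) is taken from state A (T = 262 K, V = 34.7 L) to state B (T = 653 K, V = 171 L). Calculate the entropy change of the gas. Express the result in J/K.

Entropy is a state function: ΔS = nC_V ln(T₂/T₁) + nR ln(V₂/V₁), with C_V = 3R/2 = 12.47 J mol⁻¹ K⁻¹ for a monoatomic ideal gas.
ΔS = 3.5 × [12.47 × ln(653/262) + 8.314 × ln(171/34.7)] = 86.3 J/K.

ΔS = 86.3 J/K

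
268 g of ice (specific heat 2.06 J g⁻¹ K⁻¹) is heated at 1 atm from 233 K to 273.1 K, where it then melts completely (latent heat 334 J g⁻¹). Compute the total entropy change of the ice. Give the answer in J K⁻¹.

ΔS = 415 J/K

Warming step: ΔS₁ = m c ln(T_tr/T_i) = 268 × 2.06 × ln(273.1/233) = 87.67 J/K.
Phase change: ΔS₂ = +mL/T_tr = 268 × 334 / 273.1 = 327.8 J/K.
ΔS_total = (87.67) + (327.8) = 415 J/K.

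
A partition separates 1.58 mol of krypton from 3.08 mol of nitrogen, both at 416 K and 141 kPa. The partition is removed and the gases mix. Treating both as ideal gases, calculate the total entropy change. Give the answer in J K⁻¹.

ΔS_mix = 24.8 J/K

Mole fractions: x_A = 1.58/4.66 = 0.339, x_B = 0.661.
ΔS_mix = −R(n_A ln x_A + n_B ln x_B) = −8.314 × (1.58 ln 0.339 + 3.08 ln 0.661) = 24.8 J/K.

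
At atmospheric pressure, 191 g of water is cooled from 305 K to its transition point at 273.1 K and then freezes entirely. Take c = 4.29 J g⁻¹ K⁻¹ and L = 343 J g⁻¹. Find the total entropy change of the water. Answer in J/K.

Cooling step: ΔS₁ = m c ln(T_tr/T_i) = 191 × 4.29 × ln(273.1/305) = -90.52 J/K.
Phase change: ΔS₂ = −mL/T_tr = −191 × 343 / 273.1 = -239.9 J/K.
ΔS_total = (-90.52) + (-239.9) = -330 J/K.

ΔS = -330 J/K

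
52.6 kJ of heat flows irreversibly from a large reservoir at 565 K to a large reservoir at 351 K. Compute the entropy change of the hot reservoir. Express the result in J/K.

The hot reservoir loses heat Q, so ΔS_hot = −Q/T_H = −52600/565 = -93.1 J/K.

ΔS_hot = -93.1 J/K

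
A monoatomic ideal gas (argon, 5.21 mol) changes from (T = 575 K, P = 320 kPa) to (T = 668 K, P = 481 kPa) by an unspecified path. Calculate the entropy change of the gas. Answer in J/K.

ΔS = nC_p ln(T₂/T₁) − nR ln(P₂/P₁), with C_p = 5R/2 = 20.79 J mol⁻¹ K⁻¹ for a monoatomic ideal gas.
ΔS = 5.21 × [20.79 × ln(668/575) − 8.314 × ln(481/320)] = -1.42 J/K.

ΔS = -1.42 J/K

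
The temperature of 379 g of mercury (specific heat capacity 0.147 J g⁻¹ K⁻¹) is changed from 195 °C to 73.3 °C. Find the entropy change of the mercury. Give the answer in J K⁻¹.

In kelvin: T₁ = 468.15 K, T₂ = 346.45 K. ΔS = ∫dQ_rev/T = m c ln(T₂/T₁) = 379 × 0.147 × ln(346.45/468.15) = -16.8 J/K.

ΔS = -16.8 J/K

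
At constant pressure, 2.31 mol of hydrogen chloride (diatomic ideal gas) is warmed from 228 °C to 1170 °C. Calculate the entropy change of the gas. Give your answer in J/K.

In kelvin: T₁ = 501.15 K, T₂ = 1443.15 K. At constant pressure, ΔS = nC_p ln(T₂/T₁) with C_p = 7R/2 = 29.1 J mol⁻¹ K⁻¹.
ΔS = 2.31 × 29.1 × ln(1443.15/501.15) = 71.1 J/K.

ΔS = 71.1 J/K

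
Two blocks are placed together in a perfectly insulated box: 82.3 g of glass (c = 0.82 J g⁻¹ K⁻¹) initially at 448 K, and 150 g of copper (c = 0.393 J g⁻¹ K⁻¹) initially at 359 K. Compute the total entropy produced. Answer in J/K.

Energy balance: T_f = (m₁c₁T₁ + m₂c₂T₂)/(m₁c₁ + m₂c₂) = 406.5 K.
ΔS₁ = m₁c₁ ln(T_f/T₁) = 67.486 × ln(406.5/448) = -6.56 J/K.
ΔS₂ = m₂c₂ ln(T_f/T₂) = 58.95 × ln(406.5/359) = 7.326 J/K.
ΔS_total = -6.56 + 7.326 = 0.766 J/K.

ΔS_total = 0.766 J/K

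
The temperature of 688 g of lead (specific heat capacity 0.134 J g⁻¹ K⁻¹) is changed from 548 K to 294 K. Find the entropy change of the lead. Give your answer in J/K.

ΔS = ∫dQ_rev/T = m c ln(T₂/T₁) = 688 × 0.134 × ln(294/548) = -57.4 J/K.

ΔS = -57.4 J/K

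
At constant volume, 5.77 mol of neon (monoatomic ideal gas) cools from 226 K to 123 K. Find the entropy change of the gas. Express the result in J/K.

ΔS = -43.8 J/K

At constant volume, ΔS = nC_V ln(T₂/T₁) with C_V = 3R/2 = 12.47 J mol⁻¹ K⁻¹.
ΔS = 5.77 × 12.47 × ln(123/226) = -43.8 J/K.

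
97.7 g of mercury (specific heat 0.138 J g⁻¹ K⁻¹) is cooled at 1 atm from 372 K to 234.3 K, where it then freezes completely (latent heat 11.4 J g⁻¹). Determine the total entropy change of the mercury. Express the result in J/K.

ΔS = -11 J/K

Cooling step: ΔS₁ = m c ln(T_tr/T_i) = 97.7 × 0.138 × ln(234.3/372) = -6.233 J/K.
Phase change: ΔS₂ = −mL/T_tr = −97.7 × 11.4 / 234.3 = -4.754 J/K.
ΔS_total = (-6.233) + (-4.754) = -11 J/K.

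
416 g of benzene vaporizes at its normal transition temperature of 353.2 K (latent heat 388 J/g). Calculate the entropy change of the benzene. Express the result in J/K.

ΔS = 457 J/K

Heat absorbed by the substance: Q = mL = 416 × 388 = 161408 J.
At constant T, ΔS = Q_rev/T = 161408 / 353.2 = 457 J/K.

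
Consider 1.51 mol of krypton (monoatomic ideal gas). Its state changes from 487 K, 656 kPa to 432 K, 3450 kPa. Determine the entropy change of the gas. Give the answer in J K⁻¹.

ΔS = nC_p ln(T₂/T₁) − nR ln(P₂/P₁), with C_p = 5R/2 = 20.79 J mol⁻¹ K⁻¹ for a monoatomic ideal gas.
ΔS = 1.51 × [20.79 × ln(432/487) − 8.314 × ln(3450/656)] = -24.6 J/K.

ΔS = -24.6 J/K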